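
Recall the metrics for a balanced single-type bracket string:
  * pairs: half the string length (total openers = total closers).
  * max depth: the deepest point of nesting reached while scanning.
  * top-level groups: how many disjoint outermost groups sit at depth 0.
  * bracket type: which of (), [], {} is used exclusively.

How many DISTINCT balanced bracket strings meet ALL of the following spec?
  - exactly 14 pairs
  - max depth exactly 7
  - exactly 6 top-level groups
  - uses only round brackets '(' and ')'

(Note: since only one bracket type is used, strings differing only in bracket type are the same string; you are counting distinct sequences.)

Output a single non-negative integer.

Spec: pairs=14 depth=7 groups=6
Count(depth <= 7) = 87096
Count(depth <= 6) = 86196
Count(depth == 7) = 87096 - 86196 = 900

Answer: 900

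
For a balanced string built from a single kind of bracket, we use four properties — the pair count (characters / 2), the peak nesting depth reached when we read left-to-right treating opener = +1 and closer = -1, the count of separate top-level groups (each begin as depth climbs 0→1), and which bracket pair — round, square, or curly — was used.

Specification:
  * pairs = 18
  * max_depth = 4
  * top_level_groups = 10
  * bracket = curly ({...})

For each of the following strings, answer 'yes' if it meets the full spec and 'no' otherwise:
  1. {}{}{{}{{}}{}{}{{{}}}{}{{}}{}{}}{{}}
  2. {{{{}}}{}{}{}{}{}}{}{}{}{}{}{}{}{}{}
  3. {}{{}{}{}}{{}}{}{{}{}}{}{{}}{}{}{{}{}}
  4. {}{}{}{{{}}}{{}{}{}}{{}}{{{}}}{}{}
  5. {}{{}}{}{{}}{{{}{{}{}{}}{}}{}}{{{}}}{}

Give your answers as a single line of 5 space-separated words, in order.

Answer: no yes no no no

Derivation:
String 1 '{}{}{{}{{}}{}{}{{{}}}{}{{}}{}{}}{{}}': depth seq [1 0 1 0 1 2 1 2 3 2 1 2 1 2 1 2 3 4 3 2 1 2 1 2 3 2 1 2 1 2 1 0 1 2 1 0]
  -> pairs=18 depth=4 groups=4 -> no
String 2 '{{{{}}}{}{}{}{}{}}{}{}{}{}{}{}{}{}{}': depth seq [1 2 3 4 3 2 1 2 1 2 1 2 1 2 1 2 1 0 1 0 1 0 1 0 1 0 1 0 1 0 1 0 1 0 1 0]
  -> pairs=18 depth=4 groups=10 -> yes
String 3 '{}{{}{}{}}{{}}{}{{}{}}{}{{}}{}{}{{}{}}': depth seq [1 0 1 2 1 2 1 2 1 0 1 2 1 0 1 0 1 2 1 2 1 0 1 0 1 2 1 0 1 0 1 0 1 2 1 2 1 0]
  -> pairs=19 depth=2 groups=10 -> no
String 4 '{}{}{}{{{}}}{{}{}{}}{{}}{{{}}}{}{}': depth seq [1 0 1 0 1 0 1 2 3 2 1 0 1 2 1 2 1 2 1 0 1 2 1 0 1 2 3 2 1 0 1 0 1 0]
  -> pairs=17 depth=3 groups=9 -> no
String 5 '{}{{}}{}{{}}{{{}{{}{}{}}{}}{}}{{{}}}{}': depth seq [1 0 1 2 1 0 1 0 1 2 1 0 1 2 3 2 3 4 3 4 3 4 3 2 3 2 1 2 1 0 1 2 3 2 1 0 1 0]
  -> pairs=19 depth=4 groups=7 -> no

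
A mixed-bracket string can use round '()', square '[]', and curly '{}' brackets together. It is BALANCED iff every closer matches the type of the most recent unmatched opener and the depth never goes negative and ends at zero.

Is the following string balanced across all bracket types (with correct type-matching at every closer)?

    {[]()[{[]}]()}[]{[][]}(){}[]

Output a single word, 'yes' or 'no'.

Answer: yes

Derivation:
pos 0: push '{'; stack = {
pos 1: push '['; stack = {[
pos 2: ']' matches '['; pop; stack = {
pos 3: push '('; stack = {(
pos 4: ')' matches '('; pop; stack = {
pos 5: push '['; stack = {[
pos 6: push '{'; stack = {[{
pos 7: push '['; stack = {[{[
pos 8: ']' matches '['; pop; stack = {[{
pos 9: '}' matches '{'; pop; stack = {[
pos 10: ']' matches '['; pop; stack = {
pos 11: push '('; stack = {(
pos 12: ')' matches '('; pop; stack = {
pos 13: '}' matches '{'; pop; stack = (empty)
pos 14: push '['; stack = [
pos 15: ']' matches '['; pop; stack = (empty)
pos 16: push '{'; stack = {
pos 17: push '['; stack = {[
pos 18: ']' matches '['; pop; stack = {
pos 19: push '['; stack = {[
pos 20: ']' matches '['; pop; stack = {
pos 21: '}' matches '{'; pop; stack = (empty)
pos 22: push '('; stack = (
pos 23: ')' matches '('; pop; stack = (empty)
pos 24: push '{'; stack = {
pos 25: '}' matches '{'; pop; stack = (empty)
pos 26: push '['; stack = [
pos 27: ']' matches '['; pop; stack = (empty)
end: stack empty → VALID
Verdict: properly nested → yes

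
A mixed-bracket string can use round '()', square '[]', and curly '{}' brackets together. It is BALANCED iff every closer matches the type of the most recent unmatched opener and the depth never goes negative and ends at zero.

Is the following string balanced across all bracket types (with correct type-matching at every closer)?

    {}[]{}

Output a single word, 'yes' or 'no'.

pos 0: push '{'; stack = {
pos 1: '}' matches '{'; pop; stack = (empty)
pos 2: push '['; stack = [
pos 3: ']' matches '['; pop; stack = (empty)
pos 4: push '{'; stack = {
pos 5: '}' matches '{'; pop; stack = (empty)
end: stack empty → VALID
Verdict: properly nested → yes

Answer: yes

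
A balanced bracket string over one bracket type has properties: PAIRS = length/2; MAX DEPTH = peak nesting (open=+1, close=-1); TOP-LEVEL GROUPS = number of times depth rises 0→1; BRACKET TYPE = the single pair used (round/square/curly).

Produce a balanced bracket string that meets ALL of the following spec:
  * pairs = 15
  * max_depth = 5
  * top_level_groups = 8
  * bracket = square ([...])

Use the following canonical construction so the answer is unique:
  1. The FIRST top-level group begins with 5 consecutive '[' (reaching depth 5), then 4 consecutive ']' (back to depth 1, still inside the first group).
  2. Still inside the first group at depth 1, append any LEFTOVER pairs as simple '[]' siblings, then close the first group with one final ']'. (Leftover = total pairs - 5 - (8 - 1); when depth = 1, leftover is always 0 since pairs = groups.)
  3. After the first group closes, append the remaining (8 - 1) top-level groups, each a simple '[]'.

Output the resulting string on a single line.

Spec: pairs=15 depth=5 groups=8
Leftover pairs = 15 - 5 - (8-1) = 3
First group: deep chain of depth 5 + 3 sibling pairs
Remaining 7 groups: simple '[]' each

Answer: [[[[[]]]][][][]][][][][][][][]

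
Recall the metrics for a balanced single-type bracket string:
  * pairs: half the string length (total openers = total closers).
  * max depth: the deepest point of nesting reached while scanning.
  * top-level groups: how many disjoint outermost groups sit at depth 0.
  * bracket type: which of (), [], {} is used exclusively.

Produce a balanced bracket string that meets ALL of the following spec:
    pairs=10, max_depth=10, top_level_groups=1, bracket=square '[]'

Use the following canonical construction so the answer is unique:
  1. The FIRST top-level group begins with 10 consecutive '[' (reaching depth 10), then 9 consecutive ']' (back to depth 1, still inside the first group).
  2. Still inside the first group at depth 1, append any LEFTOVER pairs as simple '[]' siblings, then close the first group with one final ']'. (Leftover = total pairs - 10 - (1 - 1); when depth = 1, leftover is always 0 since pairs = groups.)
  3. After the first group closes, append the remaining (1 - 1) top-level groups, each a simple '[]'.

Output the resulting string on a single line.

Spec: pairs=10 depth=10 groups=1
Leftover pairs = 10 - 10 - (1-1) = 0
First group: deep chain of depth 10 + 0 sibling pairs
Remaining 0 groups: simple '[]' each

Answer: [[[[[[[[[[]]]]]]]]]]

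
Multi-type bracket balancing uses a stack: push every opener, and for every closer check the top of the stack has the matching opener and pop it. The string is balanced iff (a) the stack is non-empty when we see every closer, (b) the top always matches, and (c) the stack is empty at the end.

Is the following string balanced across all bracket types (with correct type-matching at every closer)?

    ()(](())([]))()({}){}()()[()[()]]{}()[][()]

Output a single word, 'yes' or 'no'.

pos 0: push '('; stack = (
pos 1: ')' matches '('; pop; stack = (empty)
pos 2: push '('; stack = (
pos 3: saw closer ']' but top of stack is '(' (expected ')') → INVALID
Verdict: type mismatch at position 3: ']' closes '(' → no

Answer: no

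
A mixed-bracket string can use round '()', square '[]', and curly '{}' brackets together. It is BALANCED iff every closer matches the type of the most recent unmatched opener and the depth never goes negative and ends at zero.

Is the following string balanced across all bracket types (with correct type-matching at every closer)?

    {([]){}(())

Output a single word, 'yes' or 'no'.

Answer: no

Derivation:
pos 0: push '{'; stack = {
pos 1: push '('; stack = {(
pos 2: push '['; stack = {([
pos 3: ']' matches '['; pop; stack = {(
pos 4: ')' matches '('; pop; stack = {
pos 5: push '{'; stack = {{
pos 6: '}' matches '{'; pop; stack = {
pos 7: push '('; stack = {(
pos 8: push '('; stack = {((
pos 9: ')' matches '('; pop; stack = {(
pos 10: ')' matches '('; pop; stack = {
end: stack still non-empty ({) → INVALID
Verdict: unclosed openers at end: { → no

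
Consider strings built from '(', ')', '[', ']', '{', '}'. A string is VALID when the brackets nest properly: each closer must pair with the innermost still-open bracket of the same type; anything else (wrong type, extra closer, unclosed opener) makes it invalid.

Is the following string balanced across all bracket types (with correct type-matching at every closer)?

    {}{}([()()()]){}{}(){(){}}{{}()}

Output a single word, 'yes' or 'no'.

pos 0: push '{'; stack = {
pos 1: '}' matches '{'; pop; stack = (empty)
pos 2: push '{'; stack = {
pos 3: '}' matches '{'; pop; stack = (empty)
pos 4: push '('; stack = (
pos 5: push '['; stack = ([
pos 6: push '('; stack = ([(
pos 7: ')' matches '('; pop; stack = ([
pos 8: push '('; stack = ([(
pos 9: ')' matches '('; pop; stack = ([
pos 10: push '('; stack = ([(
pos 11: ')' matches '('; pop; stack = ([
pos 12: ']' matches '['; pop; stack = (
pos 13: ')' matches '('; pop; stack = (empty)
pos 14: push '{'; stack = {
pos 15: '}' matches '{'; pop; stack = (empty)
pos 16: push '{'; stack = {
pos 17: '}' matches '{'; pop; stack = (empty)
pos 18: push '('; stack = (
pos 19: ')' matches '('; pop; stack = (empty)
pos 20: push '{'; stack = {
pos 21: push '('; stack = {(
pos 22: ')' matches '('; pop; stack = {
pos 23: push '{'; stack = {{
pos 24: '}' matches '{'; pop; stack = {
pos 25: '}' matches '{'; pop; stack = (empty)
pos 26: push '{'; stack = {
pos 27: push '{'; stack = {{
pos 28: '}' matches '{'; pop; stack = {
pos 29: push '('; stack = {(
pos 30: ')' matches '('; pop; stack = {
pos 31: '}' matches '{'; pop; stack = (empty)
end: stack empty → VALID
Verdict: properly nested → yes

Answer: yes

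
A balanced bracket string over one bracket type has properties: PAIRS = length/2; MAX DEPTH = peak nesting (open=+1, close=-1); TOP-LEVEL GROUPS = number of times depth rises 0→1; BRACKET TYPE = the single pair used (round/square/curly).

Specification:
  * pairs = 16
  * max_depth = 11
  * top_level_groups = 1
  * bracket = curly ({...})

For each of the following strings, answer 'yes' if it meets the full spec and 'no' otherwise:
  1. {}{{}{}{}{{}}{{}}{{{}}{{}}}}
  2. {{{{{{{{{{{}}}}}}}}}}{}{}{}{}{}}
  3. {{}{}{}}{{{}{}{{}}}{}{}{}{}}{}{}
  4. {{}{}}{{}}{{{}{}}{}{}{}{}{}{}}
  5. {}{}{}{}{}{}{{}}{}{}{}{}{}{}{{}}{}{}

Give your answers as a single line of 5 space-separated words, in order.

Answer: no yes no no no

Derivation:
String 1 '{}{{}{}{}{{}}{{}}{{{}}{{}}}}': depth seq [1 0 1 2 1 2 1 2 1 2 3 2 1 2 3 2 1 2 3 4 3 2 3 4 3 2 1 0]
  -> pairs=14 depth=4 groups=2 -> no
String 2 '{{{{{{{{{{{}}}}}}}}}}{}{}{}{}{}}': depth seq [1 2 3 4 5 6 7 8 9 10 11 10 9 8 7 6 5 4 3 2 1 2 1 2 1 2 1 2 1 2 1 0]
  -> pairs=16 depth=11 groups=1 -> yes
String 3 '{{}{}{}}{{{}{}{{}}}{}{}{}{}}{}{}': depth seq [1 2 1 2 1 2 1 0 1 2 3 2 3 2 3 4 3 2 1 2 1 2 1 2 1 2 1 0 1 0 1 0]
  -> pairs=16 depth=4 groups=4 -> no
String 4 '{{}{}}{{}}{{{}{}}{}{}{}{}{}{}}': depth seq [1 2 1 2 1 0 1 2 1 0 1 2 3 2 3 2 1 2 1 2 1 2 1 2 1 2 1 2 1 0]
  -> pairs=15 depth=3 groups=3 -> no
String 5 '{}{}{}{}{}{}{{}}{}{}{}{}{}{}{{}}{}{}': depth seq [1 0 1 0 1 0 1 0 1 0 1 0 1 2 1 0 1 0 1 0 1 0 1 0 1 0 1 0 1 2 1 0 1 0 1 0]
  -> pairs=18 depth=2 groups=16 -> no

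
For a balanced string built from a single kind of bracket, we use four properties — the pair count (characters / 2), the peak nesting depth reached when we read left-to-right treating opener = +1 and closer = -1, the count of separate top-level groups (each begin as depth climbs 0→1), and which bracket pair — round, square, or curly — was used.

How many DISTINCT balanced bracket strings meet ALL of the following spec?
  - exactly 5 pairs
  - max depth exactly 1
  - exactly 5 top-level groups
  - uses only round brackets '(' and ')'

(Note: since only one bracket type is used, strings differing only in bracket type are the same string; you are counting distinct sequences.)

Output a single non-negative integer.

Spec: pairs=5 depth=1 groups=5
Count(depth <= 1) = 1
Count(depth <= 0) = 0
Count(depth == 1) = 1 - 0 = 1

Answer: 1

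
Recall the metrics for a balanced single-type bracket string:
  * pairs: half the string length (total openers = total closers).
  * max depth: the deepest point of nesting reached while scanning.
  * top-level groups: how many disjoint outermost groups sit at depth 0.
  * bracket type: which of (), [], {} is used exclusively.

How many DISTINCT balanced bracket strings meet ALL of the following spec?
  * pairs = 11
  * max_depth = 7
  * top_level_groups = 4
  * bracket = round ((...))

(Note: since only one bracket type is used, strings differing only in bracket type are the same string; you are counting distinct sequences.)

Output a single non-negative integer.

Spec: pairs=11 depth=7 groups=4
Count(depth <= 7) = 7068
Count(depth <= 6) = 7012
Count(depth == 7) = 7068 - 7012 = 56

Answer: 56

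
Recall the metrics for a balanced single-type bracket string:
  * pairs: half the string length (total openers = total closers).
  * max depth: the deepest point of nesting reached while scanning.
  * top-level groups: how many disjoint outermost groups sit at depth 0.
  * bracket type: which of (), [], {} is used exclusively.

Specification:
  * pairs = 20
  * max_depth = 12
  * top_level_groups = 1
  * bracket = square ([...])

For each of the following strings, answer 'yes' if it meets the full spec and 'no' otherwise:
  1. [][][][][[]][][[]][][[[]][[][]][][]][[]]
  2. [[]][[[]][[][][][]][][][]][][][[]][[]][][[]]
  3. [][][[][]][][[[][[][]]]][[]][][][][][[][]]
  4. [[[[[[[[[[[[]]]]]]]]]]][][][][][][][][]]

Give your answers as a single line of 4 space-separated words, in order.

Answer: no no no yes

Derivation:
String 1 '[][][][][[]][][[]][][[[]][[][]][][]][[]]': depth seq [1 0 1 0 1 0 1 0 1 2 1 0 1 0 1 2 1 0 1 0 1 2 3 2 1 2 3 2 3 2 1 2 1 2 1 0 1 2 1 0]
  -> pairs=20 depth=3 groups=10 -> no
String 2 '[[]][[[]][[][][][]][][][]][][][[]][[]][][[]]': depth seq [1 2 1 0 1 2 3 2 1 2 3 2 3 2 3 2 3 2 1 2 1 2 1 2 1 0 1 0 1 0 1 2 1 0 1 2 1 0 1 0 1 2 1 0]
  -> pairs=22 depth=3 groups=8 -> no
String 3 '[][][[][]][][[[][[][]]]][[]][][][][][[][]]': depth seq [1 0 1 0 1 2 1 2 1 0 1 0 1 2 3 2 3 4 3 4 3 2 1 0 1 2 1 0 1 0 1 0 1 0 1 0 1 2 1 2 1 0]
  -> pairs=21 depth=4 groups=11 -> no
String 4 '[[[[[[[[[[[[]]]]]]]]]]][][][][][][][][]]': depth seq [1 2 3 4 5 6 7 8 9 10 11 12 11 10 9 8 7 6 5 4 3 2 1 2 1 2 1 2 1 2 1 2 1 2 1 2 1 2 1 0]
  -> pairs=20 depth=12 groups=1 -> yes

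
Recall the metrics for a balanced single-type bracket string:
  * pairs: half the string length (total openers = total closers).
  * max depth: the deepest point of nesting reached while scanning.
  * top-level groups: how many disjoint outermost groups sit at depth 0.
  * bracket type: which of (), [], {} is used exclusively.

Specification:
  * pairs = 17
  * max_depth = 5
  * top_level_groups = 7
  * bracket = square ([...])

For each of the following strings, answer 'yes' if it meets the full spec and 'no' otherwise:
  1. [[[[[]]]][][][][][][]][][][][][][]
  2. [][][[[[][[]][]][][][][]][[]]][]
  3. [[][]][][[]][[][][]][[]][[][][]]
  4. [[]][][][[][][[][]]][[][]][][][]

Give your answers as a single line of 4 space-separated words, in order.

String 1 '[[[[[]]]][][][][][][]][][][][][][]': depth seq [1 2 3 4 5 4 3 2 1 2 1 2 1 2 1 2 1 2 1 2 1 0 1 0 1 0 1 0 1 0 1 0 1 0]
  -> pairs=17 depth=5 groups=7 -> yes
String 2 '[][][[[[][[]][]][][][][]][[]]][]': depth seq [1 0 1 0 1 2 3 4 3 4 5 4 3 4 3 2 3 2 3 2 3 2 3 2 1 2 3 2 1 0 1 0]
  -> pairs=16 depth=5 groups=4 -> no
String 3 '[[][]][][[]][[][][]][[]][[][][]]': depth seq [1 2 1 2 1 0 1 0 1 2 1 0 1 2 1 2 1 2 1 0 1 2 1 0 1 2 1 2 1 2 1 0]
  -> pairs=16 depth=2 groups=6 -> no
String 4 '[[]][][][[][][[][]]][[][]][][][]': depth seq [1 2 1 0 1 0 1 0 1 2 1 2 1 2 3 2 3 2 1 0 1 2 1 2 1 0 1 0 1 0 1 0]
  -> pairs=16 depth=3 groups=8 -> no

Answer: yes no no no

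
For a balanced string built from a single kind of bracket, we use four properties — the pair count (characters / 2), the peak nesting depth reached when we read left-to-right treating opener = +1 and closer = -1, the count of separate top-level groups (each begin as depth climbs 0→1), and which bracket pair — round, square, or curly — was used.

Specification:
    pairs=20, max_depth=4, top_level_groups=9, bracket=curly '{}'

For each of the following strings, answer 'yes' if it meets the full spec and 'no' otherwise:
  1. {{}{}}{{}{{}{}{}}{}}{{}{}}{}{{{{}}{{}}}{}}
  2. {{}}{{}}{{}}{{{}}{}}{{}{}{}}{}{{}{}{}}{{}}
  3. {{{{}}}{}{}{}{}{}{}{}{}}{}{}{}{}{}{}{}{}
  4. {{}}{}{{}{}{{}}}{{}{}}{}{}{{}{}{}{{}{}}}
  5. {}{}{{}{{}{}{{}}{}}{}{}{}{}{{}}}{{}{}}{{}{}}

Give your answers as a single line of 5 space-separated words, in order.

Answer: no no yes no no

Derivation:
String 1 '{{}{}}{{}{{}{}{}}{}}{{}{}}{}{{{{}}{{}}}{}}': depth seq [1 2 1 2 1 0 1 2 1 2 3 2 3 2 3 2 1 2 1 0 1 2 1 2 1 0 1 0 1 2 3 4 3 2 3 4 3 2 1 2 1 0]
  -> pairs=21 depth=4 groups=5 -> no
String 2 '{{}}{{}}{{}}{{{}}{}}{{}{}{}}{}{{}{}{}}{{}}': depth seq [1 2 1 0 1 2 1 0 1 2 1 0 1 2 3 2 1 2 1 0 1 2 1 2 1 2 1 0 1 0 1 2 1 2 1 2 1 0 1 2 1 0]
  -> pairs=21 depth=3 groups=8 -> no
String 3 '{{{{}}}{}{}{}{}{}{}{}{}}{}{}{}{}{}{}{}{}': depth seq [1 2 3 4 3 2 1 2 1 2 1 2 1 2 1 2 1 2 1 2 1 2 1 0 1 0 1 0 1 0 1 0 1 0 1 0 1 0 1 0]
  -> pairs=20 depth=4 groups=9 -> yes
String 4 '{{}}{}{{}{}{{}}}{{}{}}{}{}{{}{}{}{{}{}}}': depth seq [1 2 1 0 1 0 1 2 1 2 1 2 3 2 1 0 1 2 1 2 1 0 1 0 1 0 1 2 1 2 1 2 1 2 3 2 3 2 1 0]
  -> pairs=20 depth=3 groups=7 -> no
String 5 '{}{}{{}{{}{}{{}}{}}{}{}{}{}{{}}}{{}{}}{{}{}}': depth seq [1 0 1 0 1 2 1 2 3 2 3 2 3 4 3 2 3 2 1 2 1 2 1 2 1 2 1 2 3 2 1 0 1 2 1 2 1 0 1 2 1 2 1 0]
  -> pairs=22 depth=4 groups=5 -> no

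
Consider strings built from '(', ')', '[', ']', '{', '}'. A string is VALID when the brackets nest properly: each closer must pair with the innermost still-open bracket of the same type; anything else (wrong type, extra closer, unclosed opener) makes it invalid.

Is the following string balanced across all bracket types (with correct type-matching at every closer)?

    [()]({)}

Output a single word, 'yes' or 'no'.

pos 0: push '['; stack = [
pos 1: push '('; stack = [(
pos 2: ')' matches '('; pop; stack = [
pos 3: ']' matches '['; pop; stack = (empty)
pos 4: push '('; stack = (
pos 5: push '{'; stack = ({
pos 6: saw closer ')' but top of stack is '{' (expected '}') → INVALID
Verdict: type mismatch at position 6: ')' closes '{' → no

Answer: no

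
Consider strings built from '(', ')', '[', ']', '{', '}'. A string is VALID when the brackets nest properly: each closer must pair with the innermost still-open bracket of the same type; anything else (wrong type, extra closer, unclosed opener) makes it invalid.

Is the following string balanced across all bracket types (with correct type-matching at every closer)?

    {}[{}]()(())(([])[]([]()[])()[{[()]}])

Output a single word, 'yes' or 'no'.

pos 0: push '{'; stack = {
pos 1: '}' matches '{'; pop; stack = (empty)
pos 2: push '['; stack = [
pos 3: push '{'; stack = [{
pos 4: '}' matches '{'; pop; stack = [
pos 5: ']' matches '['; pop; stack = (empty)
pos 6: push '('; stack = (
pos 7: ')' matches '('; pop; stack = (empty)
pos 8: push '('; stack = (
pos 9: push '('; stack = ((
pos 10: ')' matches '('; pop; stack = (
pos 11: ')' matches '('; pop; stack = (empty)
pos 12: push '('; stack = (
pos 13: push '('; stack = ((
pos 14: push '['; stack = (([
pos 15: ']' matches '['; pop; stack = ((
pos 16: ')' matches '('; pop; stack = (
pos 17: push '['; stack = ([
pos 18: ']' matches '['; pop; stack = (
pos 19: push '('; stack = ((
pos 20: push '['; stack = (([
pos 21: ']' matches '['; pop; stack = ((
pos 22: push '('; stack = (((
pos 23: ')' matches '('; pop; stack = ((
pos 24: push '['; stack = (([
pos 25: ']' matches '['; pop; stack = ((
pos 26: ')' matches '('; pop; stack = (
pos 27: push '('; stack = ((
pos 28: ')' matches '('; pop; stack = (
pos 29: push '['; stack = ([
pos 30: push '{'; stack = ([{
pos 31: push '['; stack = ([{[
pos 32: push '('; stack = ([{[(
pos 33: ')' matches '('; pop; stack = ([{[
pos 34: ']' matches '['; pop; stack = ([{
pos 35: '}' matches '{'; pop; stack = ([
pos 36: ']' matches '['; pop; stack = (
pos 37: ')' matches '('; pop; stack = (empty)
end: stack empty → VALID
Verdict: properly nested → yes

Answer: yes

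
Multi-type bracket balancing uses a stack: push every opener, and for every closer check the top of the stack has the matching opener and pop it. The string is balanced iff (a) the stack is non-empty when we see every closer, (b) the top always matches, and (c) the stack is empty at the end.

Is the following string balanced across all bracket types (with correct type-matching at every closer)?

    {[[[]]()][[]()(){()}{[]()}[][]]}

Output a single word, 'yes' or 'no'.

pos 0: push '{'; stack = {
pos 1: push '['; stack = {[
pos 2: push '['; stack = {[[
pos 3: push '['; stack = {[[[
pos 4: ']' matches '['; pop; stack = {[[
pos 5: ']' matches '['; pop; stack = {[
pos 6: push '('; stack = {[(
pos 7: ')' matches '('; pop; stack = {[
pos 8: ']' matches '['; pop; stack = {
pos 9: push '['; stack = {[
pos 10: push '['; stack = {[[
pos 11: ']' matches '['; pop; stack = {[
pos 12: push '('; stack = {[(
pos 13: ')' matches '('; pop; stack = {[
pos 14: push '('; stack = {[(
pos 15: ')' matches '('; pop; stack = {[
pos 16: push '{'; stack = {[{
pos 17: push '('; stack = {[{(
pos 18: ')' matches '('; pop; stack = {[{
pos 19: '}' matches '{'; pop; stack = {[
pos 20: push '{'; stack = {[{
pos 21: push '['; stack = {[{[
pos 22: ']' matches '['; pop; stack = {[{
pos 23: push '('; stack = {[{(
pos 24: ')' matches '('; pop; stack = {[{
pos 25: '}' matches '{'; pop; stack = {[
pos 26: push '['; stack = {[[
pos 27: ']' matches '['; pop; stack = {[
pos 28: push '['; stack = {[[
pos 29: ']' matches '['; pop; stack = {[
pos 30: ']' matches '['; pop; stack = {
pos 31: '}' matches '{'; pop; stack = (empty)
end: stack empty → VALID
Verdict: properly nested → yes

Answer: yes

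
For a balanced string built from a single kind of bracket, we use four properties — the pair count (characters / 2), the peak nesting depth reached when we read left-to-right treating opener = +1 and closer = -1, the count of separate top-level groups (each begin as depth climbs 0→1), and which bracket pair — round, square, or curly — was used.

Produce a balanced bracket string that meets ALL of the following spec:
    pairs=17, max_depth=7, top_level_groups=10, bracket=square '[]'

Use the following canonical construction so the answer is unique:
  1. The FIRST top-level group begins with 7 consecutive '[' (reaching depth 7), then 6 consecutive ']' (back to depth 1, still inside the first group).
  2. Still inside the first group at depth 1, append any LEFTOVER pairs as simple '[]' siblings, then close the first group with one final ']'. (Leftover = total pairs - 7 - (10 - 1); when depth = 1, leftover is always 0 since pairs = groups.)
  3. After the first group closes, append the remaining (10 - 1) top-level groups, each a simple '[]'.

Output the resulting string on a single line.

Answer: [[[[[[[]]]]]][]][][][][][][][][][]

Derivation:
Spec: pairs=17 depth=7 groups=10
Leftover pairs = 17 - 7 - (10-1) = 1
First group: deep chain of depth 7 + 1 sibling pairs
Remaining 9 groups: simple '[]' each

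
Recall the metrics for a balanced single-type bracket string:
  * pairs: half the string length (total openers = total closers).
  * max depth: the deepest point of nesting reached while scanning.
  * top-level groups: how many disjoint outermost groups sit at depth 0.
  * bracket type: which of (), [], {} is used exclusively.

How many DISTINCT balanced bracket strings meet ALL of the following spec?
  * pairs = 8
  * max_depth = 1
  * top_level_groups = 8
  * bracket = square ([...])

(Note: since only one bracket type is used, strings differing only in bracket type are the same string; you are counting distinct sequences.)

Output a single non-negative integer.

Answer: 1

Derivation:
Spec: pairs=8 depth=1 groups=8
Count(depth <= 1) = 1
Count(depth <= 0) = 0
Count(depth == 1) = 1 - 0 = 1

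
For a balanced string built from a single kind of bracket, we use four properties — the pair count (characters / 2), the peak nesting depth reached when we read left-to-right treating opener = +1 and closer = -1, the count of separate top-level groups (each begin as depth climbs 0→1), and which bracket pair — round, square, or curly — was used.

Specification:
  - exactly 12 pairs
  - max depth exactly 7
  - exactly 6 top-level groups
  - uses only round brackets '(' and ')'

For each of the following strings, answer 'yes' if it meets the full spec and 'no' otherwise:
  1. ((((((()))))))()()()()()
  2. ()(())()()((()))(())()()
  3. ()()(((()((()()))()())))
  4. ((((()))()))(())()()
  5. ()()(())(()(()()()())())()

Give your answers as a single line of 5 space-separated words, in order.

Answer: yes no no no no

Derivation:
String 1 '((((((()))))))()()()()()': depth seq [1 2 3 4 5 6 7 6 5 4 3 2 1 0 1 0 1 0 1 0 1 0 1 0]
  -> pairs=12 depth=7 groups=6 -> yes
String 2 '()(())()()((()))(())()()': depth seq [1 0 1 2 1 0 1 0 1 0 1 2 3 2 1 0 1 2 1 0 1 0 1 0]
  -> pairs=12 depth=3 groups=8 -> no
String 3 '()()(((()((()()))()())))': depth seq [1 0 1 0 1 2 3 4 3 4 5 6 5 6 5 4 3 4 3 4 3 2 1 0]
  -> pairs=12 depth=6 groups=3 -> no
String 4 '((((()))()))(())()()': depth seq [1 2 3 4 5 4 3 2 3 2 1 0 1 2 1 0 1 0 1 0]
  -> pairs=10 depth=5 groups=4 -> no
String 5 '()()(())(()(()()()())())()': depth seq [1 0 1 0 1 2 1 0 1 2 1 2 3 2 3 2 3 2 3 2 1 2 1 0 1 0]
  -> pairs=13 depth=3 groups=5 -> no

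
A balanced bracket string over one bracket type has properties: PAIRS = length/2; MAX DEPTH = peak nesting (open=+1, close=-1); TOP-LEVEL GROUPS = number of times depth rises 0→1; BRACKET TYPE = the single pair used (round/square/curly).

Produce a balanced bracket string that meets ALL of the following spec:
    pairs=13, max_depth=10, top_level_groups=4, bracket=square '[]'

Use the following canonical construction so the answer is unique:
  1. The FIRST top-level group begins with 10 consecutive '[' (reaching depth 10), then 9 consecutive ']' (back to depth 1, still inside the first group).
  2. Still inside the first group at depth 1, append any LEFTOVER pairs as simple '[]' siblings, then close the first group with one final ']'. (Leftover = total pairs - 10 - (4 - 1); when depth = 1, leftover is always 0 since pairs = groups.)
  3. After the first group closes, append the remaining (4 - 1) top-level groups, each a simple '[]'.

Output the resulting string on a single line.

Answer: [[[[[[[[[[]]]]]]]]]][][][]

Derivation:
Spec: pairs=13 depth=10 groups=4
Leftover pairs = 13 - 10 - (4-1) = 0
First group: deep chain of depth 10 + 0 sibling pairs
Remaining 3 groups: simple '[]' each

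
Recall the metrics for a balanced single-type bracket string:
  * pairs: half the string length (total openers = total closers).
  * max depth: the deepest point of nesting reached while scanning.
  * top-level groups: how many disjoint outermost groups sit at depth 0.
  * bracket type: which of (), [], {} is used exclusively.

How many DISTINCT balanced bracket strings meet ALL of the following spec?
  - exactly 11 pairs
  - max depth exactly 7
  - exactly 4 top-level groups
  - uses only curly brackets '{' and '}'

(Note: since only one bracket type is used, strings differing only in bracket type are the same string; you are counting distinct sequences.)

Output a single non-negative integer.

Answer: 56

Derivation:
Spec: pairs=11 depth=7 groups=4
Count(depth <= 7) = 7068
Count(depth <= 6) = 7012
Count(depth == 7) = 7068 - 7012 = 56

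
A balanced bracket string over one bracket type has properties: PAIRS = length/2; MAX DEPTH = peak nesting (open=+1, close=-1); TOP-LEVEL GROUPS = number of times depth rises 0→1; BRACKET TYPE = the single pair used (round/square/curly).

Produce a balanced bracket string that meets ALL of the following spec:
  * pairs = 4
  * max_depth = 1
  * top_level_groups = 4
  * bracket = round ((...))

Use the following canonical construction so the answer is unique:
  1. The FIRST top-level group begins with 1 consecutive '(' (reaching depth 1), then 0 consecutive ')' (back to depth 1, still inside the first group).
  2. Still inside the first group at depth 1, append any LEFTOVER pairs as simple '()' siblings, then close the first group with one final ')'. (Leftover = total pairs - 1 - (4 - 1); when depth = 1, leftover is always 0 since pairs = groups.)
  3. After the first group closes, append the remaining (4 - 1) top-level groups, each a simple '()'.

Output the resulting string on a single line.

Spec: pairs=4 depth=1 groups=4
Leftover pairs = 4 - 1 - (4-1) = 0
First group: deep chain of depth 1 + 0 sibling pairs
Remaining 3 groups: simple '()' each

Answer: ()()()()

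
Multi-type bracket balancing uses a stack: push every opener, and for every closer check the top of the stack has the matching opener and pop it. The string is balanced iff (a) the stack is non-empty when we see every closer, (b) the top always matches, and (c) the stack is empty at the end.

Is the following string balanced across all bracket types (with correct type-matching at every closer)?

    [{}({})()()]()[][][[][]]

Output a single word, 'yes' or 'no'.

pos 0: push '['; stack = [
pos 1: push '{'; stack = [{
pos 2: '}' matches '{'; pop; stack = [
pos 3: push '('; stack = [(
pos 4: push '{'; stack = [({
pos 5: '}' matches '{'; pop; stack = [(
pos 6: ')' matches '('; pop; stack = [
pos 7: push '('; stack = [(
pos 8: ')' matches '('; pop; stack = [
pos 9: push '('; stack = [(
pos 10: ')' matches '('; pop; stack = [
pos 11: ']' matches '['; pop; stack = (empty)
pos 12: push '('; stack = (
pos 13: ')' matches '('; pop; stack = (empty)
pos 14: push '['; stack = [
pos 15: ']' matches '['; pop; stack = (empty)
pos 16: push '['; stack = [
pos 17: ']' matches '['; pop; stack = (empty)
pos 18: push '['; stack = [
pos 19: push '['; stack = [[
pos 20: ']' matches '['; pop; stack = [
pos 21: push '['; stack = [[
pos 22: ']' matches '['; pop; stack = [
pos 23: ']' matches '['; pop; stack = (empty)
end: stack empty → VALID
Verdict: properly nested → yes

Answer: yes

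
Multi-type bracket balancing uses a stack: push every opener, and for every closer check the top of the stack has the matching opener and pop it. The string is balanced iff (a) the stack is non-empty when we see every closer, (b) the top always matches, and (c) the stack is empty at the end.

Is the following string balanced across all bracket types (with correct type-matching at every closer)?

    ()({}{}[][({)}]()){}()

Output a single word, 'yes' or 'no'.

Answer: no

Derivation:
pos 0: push '('; stack = (
pos 1: ')' matches '('; pop; stack = (empty)
pos 2: push '('; stack = (
pos 3: push '{'; stack = ({
pos 4: '}' matches '{'; pop; stack = (
pos 5: push '{'; stack = ({
pos 6: '}' matches '{'; pop; stack = (
pos 7: push '['; stack = ([
pos 8: ']' matches '['; pop; stack = (
pos 9: push '['; stack = ([
pos 10: push '('; stack = ([(
pos 11: push '{'; stack = ([({
pos 12: saw closer ')' but top of stack is '{' (expected '}') → INVALID
Verdict: type mismatch at position 12: ')' closes '{' → no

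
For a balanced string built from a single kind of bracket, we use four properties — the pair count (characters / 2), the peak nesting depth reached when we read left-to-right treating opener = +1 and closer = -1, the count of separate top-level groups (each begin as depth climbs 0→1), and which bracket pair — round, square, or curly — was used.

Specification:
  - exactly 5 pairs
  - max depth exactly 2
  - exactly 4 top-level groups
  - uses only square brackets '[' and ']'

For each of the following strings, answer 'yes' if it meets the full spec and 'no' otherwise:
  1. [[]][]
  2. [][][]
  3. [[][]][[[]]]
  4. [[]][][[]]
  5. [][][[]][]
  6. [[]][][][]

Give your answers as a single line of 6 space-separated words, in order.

String 1 '[[]][]': depth seq [1 2 1 0 1 0]
  -> pairs=3 depth=2 groups=2 -> no
String 2 '[][][]': depth seq [1 0 1 0 1 0]
  -> pairs=3 depth=1 groups=3 -> no
String 3 '[[][]][[[]]]': depth seq [1 2 1 2 1 0 1 2 3 2 1 0]
  -> pairs=6 depth=3 groups=2 -> no
String 4 '[[]][][[]]': depth seq [1 2 1 0 1 0 1 2 1 0]
  -> pairs=5 depth=2 groups=3 -> no
String 5 '[][][[]][]': depth seq [1 0 1 0 1 2 1 0 1 0]
  -> pairs=5 depth=2 groups=4 -> yes
String 6 '[[]][][][]': depth seq [1 2 1 0 1 0 1 0 1 0]
  -> pairs=5 depth=2 groups=4 -> yes

Answer: no no no no yes yes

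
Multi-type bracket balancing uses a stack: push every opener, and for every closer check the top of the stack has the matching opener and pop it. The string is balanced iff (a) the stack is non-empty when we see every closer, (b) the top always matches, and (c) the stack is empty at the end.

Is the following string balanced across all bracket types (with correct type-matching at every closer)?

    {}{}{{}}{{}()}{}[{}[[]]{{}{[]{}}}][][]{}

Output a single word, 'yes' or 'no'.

Answer: yes

Derivation:
pos 0: push '{'; stack = {
pos 1: '}' matches '{'; pop; stack = (empty)
pos 2: push '{'; stack = {
pos 3: '}' matches '{'; pop; stack = (empty)
pos 4: push '{'; stack = {
pos 5: push '{'; stack = {{
pos 6: '}' matches '{'; pop; stack = {
pos 7: '}' matches '{'; pop; stack = (empty)
pos 8: push '{'; stack = {
pos 9: push '{'; stack = {{
pos 10: '}' matches '{'; pop; stack = {
pos 11: push '('; stack = {(
pos 12: ')' matches '('; pop; stack = {
pos 13: '}' matches '{'; pop; stack = (empty)
pos 14: push '{'; stack = {
pos 15: '}' matches '{'; pop; stack = (empty)
pos 16: push '['; stack = [
pos 17: push '{'; stack = [{
pos 18: '}' matches '{'; pop; stack = [
pos 19: push '['; stack = [[
pos 20: push '['; stack = [[[
pos 21: ']' matches '['; pop; stack = [[
pos 22: ']' matches '['; pop; stack = [
pos 23: push '{'; stack = [{
pos 24: push '{'; stack = [{{
pos 25: '}' matches '{'; pop; stack = [{
pos 26: push '{'; stack = [{{
pos 27: push '['; stack = [{{[
pos 28: ']' matches '['; pop; stack = [{{
pos 29: push '{'; stack = [{{{
pos 30: '}' matches '{'; pop; stack = [{{
pos 31: '}' matches '{'; pop; stack = [{
pos 32: '}' matches '{'; pop; stack = [
pos 33: ']' matches '['; pop; stack = (empty)
pos 34: push '['; stack = [
pos 35: ']' matches '['; pop; stack = (empty)
pos 36: push '['; stack = [
pos 37: ']' matches '['; pop; stack = (empty)
pos 38: push '{'; stack = {
pos 39: '}' matches '{'; pop; stack = (empty)
end: stack empty → VALID
Verdict: properly nested → yes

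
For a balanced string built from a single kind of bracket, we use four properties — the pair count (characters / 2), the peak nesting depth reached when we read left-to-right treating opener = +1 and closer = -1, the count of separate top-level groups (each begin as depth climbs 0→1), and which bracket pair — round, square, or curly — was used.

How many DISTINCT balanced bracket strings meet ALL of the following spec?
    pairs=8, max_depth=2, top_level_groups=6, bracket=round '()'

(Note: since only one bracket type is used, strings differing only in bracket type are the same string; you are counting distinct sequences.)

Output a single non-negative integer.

Spec: pairs=8 depth=2 groups=6
Count(depth <= 2) = 21
Count(depth <= 1) = 0
Count(depth == 2) = 21 - 0 = 21

Answer: 21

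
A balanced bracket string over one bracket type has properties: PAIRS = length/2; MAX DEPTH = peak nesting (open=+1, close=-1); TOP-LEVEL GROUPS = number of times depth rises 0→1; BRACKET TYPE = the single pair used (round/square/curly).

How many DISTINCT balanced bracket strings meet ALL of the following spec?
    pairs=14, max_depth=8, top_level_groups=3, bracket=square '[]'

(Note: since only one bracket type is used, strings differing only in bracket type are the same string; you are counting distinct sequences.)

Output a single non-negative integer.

Answer: 16074

Derivation:
Spec: pairs=14 depth=8 groups=3
Count(depth <= 8) = 530400
Count(depth <= 7) = 514326
Count(depth == 8) = 530400 - 514326 = 16074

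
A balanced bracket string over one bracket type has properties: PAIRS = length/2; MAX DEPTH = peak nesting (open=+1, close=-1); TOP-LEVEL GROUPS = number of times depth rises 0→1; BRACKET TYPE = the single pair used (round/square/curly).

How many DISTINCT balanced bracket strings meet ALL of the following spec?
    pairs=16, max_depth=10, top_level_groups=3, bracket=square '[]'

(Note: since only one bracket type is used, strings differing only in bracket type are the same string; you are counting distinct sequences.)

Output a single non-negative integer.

Spec: pairs=16 depth=10 groups=3
Count(depth <= 10) = 7012761
Count(depth <= 9) = 6977502
Count(depth == 10) = 7012761 - 6977502 = 35259

Answer: 35259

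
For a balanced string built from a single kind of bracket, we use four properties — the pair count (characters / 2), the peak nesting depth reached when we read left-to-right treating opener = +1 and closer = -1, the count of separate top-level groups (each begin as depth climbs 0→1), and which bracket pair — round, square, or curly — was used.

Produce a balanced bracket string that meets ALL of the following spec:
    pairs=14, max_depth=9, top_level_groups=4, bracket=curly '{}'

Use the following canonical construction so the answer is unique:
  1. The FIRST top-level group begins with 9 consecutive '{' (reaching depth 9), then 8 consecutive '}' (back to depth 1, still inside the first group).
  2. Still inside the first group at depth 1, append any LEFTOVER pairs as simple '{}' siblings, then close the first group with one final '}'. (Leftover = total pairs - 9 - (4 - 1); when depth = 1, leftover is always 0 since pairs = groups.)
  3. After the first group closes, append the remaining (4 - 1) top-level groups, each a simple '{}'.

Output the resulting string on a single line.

Spec: pairs=14 depth=9 groups=4
Leftover pairs = 14 - 9 - (4-1) = 2
First group: deep chain of depth 9 + 2 sibling pairs
Remaining 3 groups: simple '{}' each

Answer: {{{{{{{{{}}}}}}}}{}{}}{}{}{}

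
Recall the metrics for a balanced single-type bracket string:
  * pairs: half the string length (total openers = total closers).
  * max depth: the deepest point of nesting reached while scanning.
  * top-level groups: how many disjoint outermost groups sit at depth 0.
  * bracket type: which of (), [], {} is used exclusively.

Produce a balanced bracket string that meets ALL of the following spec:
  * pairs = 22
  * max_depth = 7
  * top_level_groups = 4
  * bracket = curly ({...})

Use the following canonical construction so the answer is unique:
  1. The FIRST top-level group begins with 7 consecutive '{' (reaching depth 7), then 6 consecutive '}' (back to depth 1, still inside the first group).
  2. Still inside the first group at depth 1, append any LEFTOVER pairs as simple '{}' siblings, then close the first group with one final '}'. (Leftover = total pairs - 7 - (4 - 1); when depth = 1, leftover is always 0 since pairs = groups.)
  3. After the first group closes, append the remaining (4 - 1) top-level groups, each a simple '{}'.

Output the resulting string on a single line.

Spec: pairs=22 depth=7 groups=4
Leftover pairs = 22 - 7 - (4-1) = 12
First group: deep chain of depth 7 + 12 sibling pairs
Remaining 3 groups: simple '{}' each

Answer: {{{{{{{}}}}}}{}{}{}{}{}{}{}{}{}{}{}{}}{}{}{}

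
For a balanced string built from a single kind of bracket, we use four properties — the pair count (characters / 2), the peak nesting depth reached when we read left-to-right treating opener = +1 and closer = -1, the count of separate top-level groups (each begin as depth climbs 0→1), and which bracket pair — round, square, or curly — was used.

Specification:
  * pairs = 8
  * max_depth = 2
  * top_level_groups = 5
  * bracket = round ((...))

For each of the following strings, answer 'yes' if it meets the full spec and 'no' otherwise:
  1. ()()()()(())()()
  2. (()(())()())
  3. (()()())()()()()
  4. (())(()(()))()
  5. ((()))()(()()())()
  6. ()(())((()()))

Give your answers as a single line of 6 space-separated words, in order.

Answer: no no yes no no no

Derivation:
String 1 '()()()()(())()()': depth seq [1 0 1 0 1 0 1 0 1 2 1 0 1 0 1 0]
  -> pairs=8 depth=2 groups=7 -> no
String 2 '(()(())()())': depth seq [1 2 1 2 3 2 1 2 1 2 1 0]
  -> pairs=6 depth=3 groups=1 -> no
String 3 '(()()())()()()()': depth seq [1 2 1 2 1 2 1 0 1 0 1 0 1 0 1 0]
  -> pairs=8 depth=2 groups=5 -> yes
String 4 '(())(()(()))()': depth seq [1 2 1 0 1 2 1 2 3 2 1 0 1 0]
  -> pairs=7 depth=3 groups=3 -> no
String 5 '((()))()(()()())()': depth seq [1 2 3 2 1 0 1 0 1 2 1 2 1 2 1 0 1 0]
  -> pairs=9 depth=3 groups=4 -> no
String 6 '()(())((()()))': depth seq [1 0 1 2 1 0 1 2 3 2 3 2 1 0]
  -> pairs=7 depth=3 groups=3 -> no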